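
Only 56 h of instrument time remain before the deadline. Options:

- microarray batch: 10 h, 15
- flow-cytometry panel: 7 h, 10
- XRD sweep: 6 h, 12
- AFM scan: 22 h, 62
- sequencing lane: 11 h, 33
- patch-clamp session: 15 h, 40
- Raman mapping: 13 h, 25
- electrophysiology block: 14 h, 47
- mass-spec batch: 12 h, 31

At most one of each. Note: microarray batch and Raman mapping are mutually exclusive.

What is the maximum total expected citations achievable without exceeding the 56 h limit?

XRD sweep + AFM scan + sequencing lane + electrophysiology block uses 53 of the 56 h and totals 154.
Runner-up flow-cytometry panel + AFM scan + sequencing lane + electrophysiology block tops out at 152.

154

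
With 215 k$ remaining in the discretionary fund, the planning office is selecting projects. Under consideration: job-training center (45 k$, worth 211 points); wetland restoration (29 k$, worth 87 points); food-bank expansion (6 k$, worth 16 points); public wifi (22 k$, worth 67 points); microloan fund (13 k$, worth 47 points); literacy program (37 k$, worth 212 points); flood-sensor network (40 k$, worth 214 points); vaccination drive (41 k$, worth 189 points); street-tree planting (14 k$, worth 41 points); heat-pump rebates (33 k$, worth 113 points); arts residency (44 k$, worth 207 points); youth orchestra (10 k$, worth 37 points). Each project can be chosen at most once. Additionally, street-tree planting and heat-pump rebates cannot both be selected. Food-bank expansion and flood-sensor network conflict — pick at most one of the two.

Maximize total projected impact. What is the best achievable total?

Density check — literacy program 5.73, flood-sensor network 5.35, arts residency 4.70, job-training center 4.69 are the best per k$.
Best packing: job-training center + literacy program + flood-sensor network + vaccination drive + arts residency — 207 k$, 1033 total.
Next best is job-training center + microloan fund + literacy program + flood-sensor network + heat-pump rebates + arts residency at 1004 (212 k$) — short by 29.

1033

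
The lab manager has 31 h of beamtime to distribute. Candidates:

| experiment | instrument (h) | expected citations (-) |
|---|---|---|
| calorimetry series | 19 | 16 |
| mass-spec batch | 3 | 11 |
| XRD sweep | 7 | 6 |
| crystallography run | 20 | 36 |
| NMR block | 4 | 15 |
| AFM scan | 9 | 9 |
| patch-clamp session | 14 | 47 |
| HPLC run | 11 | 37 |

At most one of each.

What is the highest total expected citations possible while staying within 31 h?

Ranking by ratio (expected citations/h): NMR block 3.75, mass-spec batch 3.67, HPLC run 3.36, patch-clamp session 3.36.
Filling by ratio: mass-spec batch + NMR block + AFM scan + HPLC run for 72, with 4 h left unused.
Dropping mass-spec batch and AFM scan frees 12 h; slotting in patch-clamp session (14 h) lifts the total to 99 at 29 h.

99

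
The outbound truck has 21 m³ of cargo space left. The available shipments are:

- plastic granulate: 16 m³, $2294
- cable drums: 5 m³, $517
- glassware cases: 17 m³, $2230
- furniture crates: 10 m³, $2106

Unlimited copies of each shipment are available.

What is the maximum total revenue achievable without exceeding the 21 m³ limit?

4212

Taking 2×furniture crates: 20 m³ used, 4212 in revenue.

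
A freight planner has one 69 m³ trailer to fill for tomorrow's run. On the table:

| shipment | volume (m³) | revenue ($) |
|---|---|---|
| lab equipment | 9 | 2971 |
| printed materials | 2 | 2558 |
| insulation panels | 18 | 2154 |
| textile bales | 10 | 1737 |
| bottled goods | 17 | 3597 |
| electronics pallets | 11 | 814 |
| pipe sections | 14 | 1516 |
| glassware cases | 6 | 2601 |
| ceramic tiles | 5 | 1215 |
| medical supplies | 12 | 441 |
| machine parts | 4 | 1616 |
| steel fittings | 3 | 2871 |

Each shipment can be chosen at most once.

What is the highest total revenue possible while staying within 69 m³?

20105

Taking the top-ratio shipments first gives lab equipment + printed materials + textile bales + bottled goods + electronics pallets + glassware cases + ceramic tiles + machine parts + steel fittings for 19980 (67 m³).
Dropping electronics pallets and ceramic tiles frees 16 m³; slotting in insulation panels (18 m³) lifts the total to 20105 at 69 m³.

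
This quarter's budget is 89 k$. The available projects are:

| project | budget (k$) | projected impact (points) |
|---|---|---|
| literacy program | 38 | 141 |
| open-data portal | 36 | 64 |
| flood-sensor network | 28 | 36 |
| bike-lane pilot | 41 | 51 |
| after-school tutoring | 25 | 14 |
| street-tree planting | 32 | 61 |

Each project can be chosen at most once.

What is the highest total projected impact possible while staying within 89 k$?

Ranking by ratio (projected impact/k$): literacy program 3.71, street-tree planting 1.91, open-data portal 1.78.
Taking the top-ratio projects first gives literacy program + street-tree planting for 202 (70 k$).
Dropping street-tree planting frees 32 k$; slotting in open-data portal (36 k$) lifts the total to 205 at 74 k$.
Runner-up literacy program + street-tree planting tops out at 202.

205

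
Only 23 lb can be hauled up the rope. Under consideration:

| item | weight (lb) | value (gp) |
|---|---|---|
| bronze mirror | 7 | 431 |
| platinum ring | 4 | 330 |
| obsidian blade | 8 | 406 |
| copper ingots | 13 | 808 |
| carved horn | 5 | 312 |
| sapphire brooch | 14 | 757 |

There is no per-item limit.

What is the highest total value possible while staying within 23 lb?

1751

Ranking by ratio (value/lb): platinum ring 82.50, carved horn 62.40, copper ingots 62.15, bronze mirror 61.57.
Greedy by ratio would take 5×platinum ring: 20 lb used, total 1650.
The 4 lb tied up in platinum ring is better spent on bronze mirror — total rises to 1751 (23 lb).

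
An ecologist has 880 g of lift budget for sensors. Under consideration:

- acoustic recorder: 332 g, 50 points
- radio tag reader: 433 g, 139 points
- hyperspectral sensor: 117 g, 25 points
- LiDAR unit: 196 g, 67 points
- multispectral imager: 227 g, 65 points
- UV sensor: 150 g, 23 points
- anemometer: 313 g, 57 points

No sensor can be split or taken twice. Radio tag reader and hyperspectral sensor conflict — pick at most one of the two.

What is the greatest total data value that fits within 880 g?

By data value per g: LiDAR unit 0.34, radio tag reader 0.32, multispectral imager 0.29 lead.
Taking radio tag reader + LiDAR unit + multispectral imager: 856 g used, 271 in data value.

271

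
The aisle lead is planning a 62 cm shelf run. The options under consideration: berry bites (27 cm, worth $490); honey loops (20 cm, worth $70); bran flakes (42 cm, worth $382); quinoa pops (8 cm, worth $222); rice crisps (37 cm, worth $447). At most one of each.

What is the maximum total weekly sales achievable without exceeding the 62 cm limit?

782

Ranking by ratio (weekly sales/cm): quinoa pops 27.75, berry bites 18.15, rice crisps 12.08, bran flakes 9.10.
Berry bites + honey loops + quinoa pops uses 55 of the 62 cm and totals 782.
Every other selection either busts 62 cm or fails to beat 782.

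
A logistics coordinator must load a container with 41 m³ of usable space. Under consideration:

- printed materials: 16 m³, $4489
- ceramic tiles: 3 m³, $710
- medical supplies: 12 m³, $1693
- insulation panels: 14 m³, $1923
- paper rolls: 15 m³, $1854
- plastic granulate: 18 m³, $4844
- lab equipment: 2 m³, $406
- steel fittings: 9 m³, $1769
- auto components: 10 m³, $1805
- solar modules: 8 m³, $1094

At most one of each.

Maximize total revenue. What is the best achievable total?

10449

Density check — printed materials 280.56, plastic granulate 269.11, ceramic tiles 236.67 are the best per m³.
The ratio ordering already packs tightly: printed materials + ceramic tiles + plastic granulate + lab equipment, 39 m³, 10449.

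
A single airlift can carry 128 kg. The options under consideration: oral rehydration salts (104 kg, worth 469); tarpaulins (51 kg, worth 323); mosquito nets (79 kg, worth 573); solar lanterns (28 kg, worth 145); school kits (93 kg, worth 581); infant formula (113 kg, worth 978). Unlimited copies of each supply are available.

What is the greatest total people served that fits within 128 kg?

978

By people served per kg: infant formula 8.65, mosquito nets 7.25, tarpaulins 6.33 lead.
The ratio ordering already packs tightly: infant formula, 113 kg, 978.
Nothing else within 128 kg beats 978.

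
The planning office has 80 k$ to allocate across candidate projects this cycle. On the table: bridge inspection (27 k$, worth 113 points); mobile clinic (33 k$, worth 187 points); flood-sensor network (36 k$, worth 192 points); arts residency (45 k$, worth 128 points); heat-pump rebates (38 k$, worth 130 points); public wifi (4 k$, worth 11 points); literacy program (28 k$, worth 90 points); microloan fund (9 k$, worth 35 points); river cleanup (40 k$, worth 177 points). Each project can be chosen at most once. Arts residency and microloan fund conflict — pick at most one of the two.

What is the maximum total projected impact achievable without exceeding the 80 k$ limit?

Taking mobile clinic + flood-sensor network + microloan fund: 78 k$ used, 414 in projected impact.

414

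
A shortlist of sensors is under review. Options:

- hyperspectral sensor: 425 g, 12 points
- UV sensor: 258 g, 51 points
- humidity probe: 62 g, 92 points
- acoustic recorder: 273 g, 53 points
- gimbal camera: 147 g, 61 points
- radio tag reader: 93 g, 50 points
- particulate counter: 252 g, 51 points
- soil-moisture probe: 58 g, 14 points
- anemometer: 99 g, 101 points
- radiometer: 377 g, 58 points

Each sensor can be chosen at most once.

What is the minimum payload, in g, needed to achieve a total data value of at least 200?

219

Look for the lowest-payload combination reaching 200.
Taking humidity probe + soil-moisture probe + anemometer gives 207 (≥ 200) for 219 g.
Any bundle with less than 219 g falls short of 200.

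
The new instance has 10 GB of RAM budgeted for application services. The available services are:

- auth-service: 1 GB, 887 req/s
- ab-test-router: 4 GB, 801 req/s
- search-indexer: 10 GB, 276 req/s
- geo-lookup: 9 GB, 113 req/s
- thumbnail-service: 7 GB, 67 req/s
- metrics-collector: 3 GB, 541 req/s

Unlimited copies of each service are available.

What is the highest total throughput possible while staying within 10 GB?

8870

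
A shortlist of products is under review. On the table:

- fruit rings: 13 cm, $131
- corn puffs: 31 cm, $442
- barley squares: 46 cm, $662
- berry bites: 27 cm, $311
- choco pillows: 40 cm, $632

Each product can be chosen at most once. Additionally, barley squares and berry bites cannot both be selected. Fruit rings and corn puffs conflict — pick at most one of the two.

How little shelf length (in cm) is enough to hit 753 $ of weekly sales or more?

53

Need the lightest bundle worth ≥ 753.
Taking fruit rings + choco pillows gives 763 (≥ 753) for 53 cm.
No combination under 53 cm hits 753.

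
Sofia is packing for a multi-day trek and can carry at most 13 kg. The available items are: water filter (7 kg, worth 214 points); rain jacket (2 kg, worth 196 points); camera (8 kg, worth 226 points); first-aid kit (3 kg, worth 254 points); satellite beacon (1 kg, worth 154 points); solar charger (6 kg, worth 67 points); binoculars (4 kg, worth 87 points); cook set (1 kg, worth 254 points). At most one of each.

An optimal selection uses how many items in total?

Optimal total is 945.
For example rain jacket + first-aid kit + satellite beacon + binoculars + cook set achieves it, using 11 kg.
Any selection reaching 945 contains exactly 5 items.

5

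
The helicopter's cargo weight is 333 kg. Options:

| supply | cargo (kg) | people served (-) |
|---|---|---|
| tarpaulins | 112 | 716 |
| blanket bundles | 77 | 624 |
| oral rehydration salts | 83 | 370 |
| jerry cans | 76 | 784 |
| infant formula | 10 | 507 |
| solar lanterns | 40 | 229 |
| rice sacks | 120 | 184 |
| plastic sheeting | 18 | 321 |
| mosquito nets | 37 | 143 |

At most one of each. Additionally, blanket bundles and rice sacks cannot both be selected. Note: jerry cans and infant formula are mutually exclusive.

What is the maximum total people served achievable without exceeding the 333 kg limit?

Tarpaulins + blanket bundles + jerry cans + solar lanterns + plastic sheeting uses 323 of the 333 kg and totals 2674.
An exhaustive check of the 512 subsets confirms 2674.

2674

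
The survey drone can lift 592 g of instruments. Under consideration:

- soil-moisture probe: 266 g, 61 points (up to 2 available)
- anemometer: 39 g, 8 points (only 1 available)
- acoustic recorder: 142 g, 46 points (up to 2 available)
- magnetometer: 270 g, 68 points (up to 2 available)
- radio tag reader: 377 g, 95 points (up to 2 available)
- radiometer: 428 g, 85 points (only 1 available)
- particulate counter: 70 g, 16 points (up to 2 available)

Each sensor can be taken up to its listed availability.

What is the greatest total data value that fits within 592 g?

161

Density check — acoustic recorder 0.32, radio tag reader 0.25, magnetometer 0.25 are the best per g.
A density-first pass picks 2×acoustic recorder + magnetometer — 160 at 554 g.
The 270 g tied up in magnetometer is better spent on soil-moisture probe + anemometer — total rises to 161 (589 g).
Nothing else within 592 g beats 161.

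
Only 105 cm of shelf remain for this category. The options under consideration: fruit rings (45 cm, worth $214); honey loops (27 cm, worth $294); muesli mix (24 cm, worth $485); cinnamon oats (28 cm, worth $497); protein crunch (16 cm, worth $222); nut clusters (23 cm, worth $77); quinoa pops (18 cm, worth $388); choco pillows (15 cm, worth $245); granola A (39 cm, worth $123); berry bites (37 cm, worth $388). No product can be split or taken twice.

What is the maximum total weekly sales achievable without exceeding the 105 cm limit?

The ratio ordering already packs tightly: muesli mix + cinnamon oats + protein crunch + quinoa pops + choco pillows, 101 cm, 1837.

1837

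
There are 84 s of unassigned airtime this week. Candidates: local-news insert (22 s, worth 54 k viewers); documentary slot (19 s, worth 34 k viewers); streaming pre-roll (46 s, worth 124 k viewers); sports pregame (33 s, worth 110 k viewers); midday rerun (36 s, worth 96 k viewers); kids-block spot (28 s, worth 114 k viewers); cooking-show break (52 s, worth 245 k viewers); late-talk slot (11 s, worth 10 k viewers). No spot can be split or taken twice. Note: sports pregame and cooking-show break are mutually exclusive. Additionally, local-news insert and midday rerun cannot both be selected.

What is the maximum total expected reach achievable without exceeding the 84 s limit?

By expected reach per s: cooking-show break 4.71, kids-block spot 4.07, sports pregame 3.33, streaming pre-roll 2.70 lead.
Best packing: kids-block spot + cooking-show break — 80 s, 359 total.
That's the maximum — no feasible swap from here does better than 359.

359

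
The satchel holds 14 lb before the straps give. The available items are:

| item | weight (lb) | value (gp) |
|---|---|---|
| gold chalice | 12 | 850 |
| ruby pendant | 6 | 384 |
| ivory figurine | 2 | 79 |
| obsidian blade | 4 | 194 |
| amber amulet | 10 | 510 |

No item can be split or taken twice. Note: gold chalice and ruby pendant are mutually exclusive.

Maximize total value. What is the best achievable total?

929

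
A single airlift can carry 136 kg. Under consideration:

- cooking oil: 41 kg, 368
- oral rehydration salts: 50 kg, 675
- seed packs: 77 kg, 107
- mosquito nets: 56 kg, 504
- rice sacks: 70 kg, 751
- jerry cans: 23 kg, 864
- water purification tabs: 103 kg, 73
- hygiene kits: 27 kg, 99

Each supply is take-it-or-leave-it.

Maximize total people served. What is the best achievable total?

Taking oral rehydration salts + mosquito nets + jerry cans: 129 kg used, 2043 in people served.

2043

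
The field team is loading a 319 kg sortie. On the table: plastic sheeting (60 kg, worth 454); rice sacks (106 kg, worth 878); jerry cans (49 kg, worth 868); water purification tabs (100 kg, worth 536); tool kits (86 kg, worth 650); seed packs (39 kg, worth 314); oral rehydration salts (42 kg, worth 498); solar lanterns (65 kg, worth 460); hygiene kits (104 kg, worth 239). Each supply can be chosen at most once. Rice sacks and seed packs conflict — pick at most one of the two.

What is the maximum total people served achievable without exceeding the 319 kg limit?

2930

Best packing: plastic sheeting + jerry cans + tool kits + oral rehydration salts + solar lanterns — 302 kg, 2930 total.
The closest alternative, rice sacks + jerry cans + tool kits + oral rehydration salts, reaches only 2894.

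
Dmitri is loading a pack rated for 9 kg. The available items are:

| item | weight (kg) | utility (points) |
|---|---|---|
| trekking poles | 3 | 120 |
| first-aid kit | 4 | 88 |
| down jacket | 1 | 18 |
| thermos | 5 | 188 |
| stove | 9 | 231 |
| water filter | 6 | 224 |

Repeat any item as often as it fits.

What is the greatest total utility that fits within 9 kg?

By utility per kg: trekking poles 40.00, thermos 37.60, water filter 37.33, stove 25.67 lead.
3×trekking poles uses 9 of the 9 kg and totals 360.
Nothing else within 9 kg beats 360.

360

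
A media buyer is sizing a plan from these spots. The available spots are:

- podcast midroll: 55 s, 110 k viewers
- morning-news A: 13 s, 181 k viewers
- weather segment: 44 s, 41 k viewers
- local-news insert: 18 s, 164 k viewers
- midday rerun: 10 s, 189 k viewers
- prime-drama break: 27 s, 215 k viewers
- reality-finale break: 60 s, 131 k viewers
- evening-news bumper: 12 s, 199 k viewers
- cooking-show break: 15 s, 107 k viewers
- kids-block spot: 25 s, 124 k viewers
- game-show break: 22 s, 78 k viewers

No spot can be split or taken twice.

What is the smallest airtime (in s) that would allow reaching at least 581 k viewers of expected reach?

49

Minimise s subject to total expected reach ≥ 581.
midday rerun + prime-drama break + evening-news bumper: 603 expected reach at 49 s.
Any bundle with less than 49 s falls short of 581.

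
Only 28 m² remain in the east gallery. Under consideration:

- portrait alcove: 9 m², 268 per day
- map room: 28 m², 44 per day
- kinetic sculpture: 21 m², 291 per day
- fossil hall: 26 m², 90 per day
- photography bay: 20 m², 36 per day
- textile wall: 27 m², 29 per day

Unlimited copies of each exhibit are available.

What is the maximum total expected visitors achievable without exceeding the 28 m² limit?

804

Taking 3×portrait alcove: 27 m² used, 804 in expected visitors.
Nothing else within 28 m² beats 804.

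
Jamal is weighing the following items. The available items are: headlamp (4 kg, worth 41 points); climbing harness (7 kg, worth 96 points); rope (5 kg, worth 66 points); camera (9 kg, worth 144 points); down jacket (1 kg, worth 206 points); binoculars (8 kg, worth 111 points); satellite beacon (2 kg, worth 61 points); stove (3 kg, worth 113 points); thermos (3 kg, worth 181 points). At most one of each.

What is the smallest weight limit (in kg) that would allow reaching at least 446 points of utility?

6

Look for the lowest-weight combination reaching 446.
down jacket + satellite beacon + thermos: 448 utility at 6 kg.
No combination under 6 kg hits 446.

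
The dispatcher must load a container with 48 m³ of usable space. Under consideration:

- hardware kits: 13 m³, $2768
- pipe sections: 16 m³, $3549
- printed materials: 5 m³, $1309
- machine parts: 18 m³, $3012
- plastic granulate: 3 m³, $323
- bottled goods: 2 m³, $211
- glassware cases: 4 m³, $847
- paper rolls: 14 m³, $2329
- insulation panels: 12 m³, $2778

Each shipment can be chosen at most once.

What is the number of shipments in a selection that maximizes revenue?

5

Best achievable revenue is 10615.
For example hardware kits + pipe sections + printed materials + bottled goods + insulation panels achieves it, using 48 m³.
Every optimal selection uses 5 shipments.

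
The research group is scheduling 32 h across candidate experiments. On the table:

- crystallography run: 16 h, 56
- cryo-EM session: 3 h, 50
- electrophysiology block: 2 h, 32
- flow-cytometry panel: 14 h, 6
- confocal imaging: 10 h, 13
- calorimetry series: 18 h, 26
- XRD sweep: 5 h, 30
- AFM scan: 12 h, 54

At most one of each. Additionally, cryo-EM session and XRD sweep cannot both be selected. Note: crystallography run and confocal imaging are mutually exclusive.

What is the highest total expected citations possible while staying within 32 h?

160

Density check — cryo-EM session 16.67, electrophysiology block 16.00, XRD sweep 6.00 are the best per h.
Crystallography run + cryo-EM session + AFM scan uses 31 of the 32 h and totals 160.
Runner-up cryo-EM session + electrophysiology block + confocal imaging + AFM scan tops out at 149.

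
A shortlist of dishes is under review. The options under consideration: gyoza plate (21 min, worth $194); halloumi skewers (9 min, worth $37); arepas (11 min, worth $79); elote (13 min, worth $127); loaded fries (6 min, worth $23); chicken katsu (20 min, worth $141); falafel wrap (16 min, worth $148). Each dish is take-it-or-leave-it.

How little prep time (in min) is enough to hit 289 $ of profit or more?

Need the lightest bundle worth ≥ 289.
gyoza plate + elote: 321 profit at 34 min.
Below 34 min the best achievable stays under 289.

34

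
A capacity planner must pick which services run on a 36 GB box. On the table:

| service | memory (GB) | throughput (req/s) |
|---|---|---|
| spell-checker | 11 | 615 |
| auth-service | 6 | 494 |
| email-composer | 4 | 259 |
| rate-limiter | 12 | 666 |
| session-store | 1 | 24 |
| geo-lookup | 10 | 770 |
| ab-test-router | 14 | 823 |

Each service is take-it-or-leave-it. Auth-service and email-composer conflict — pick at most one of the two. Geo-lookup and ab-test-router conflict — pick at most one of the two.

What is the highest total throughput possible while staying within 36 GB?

2075

Best packing: spell-checker + rate-limiter + session-store + geo-lookup — 34 GB, 2075 total.
The spare 2 GB is too small for any remaining service, and no feasible exchange beats 2075.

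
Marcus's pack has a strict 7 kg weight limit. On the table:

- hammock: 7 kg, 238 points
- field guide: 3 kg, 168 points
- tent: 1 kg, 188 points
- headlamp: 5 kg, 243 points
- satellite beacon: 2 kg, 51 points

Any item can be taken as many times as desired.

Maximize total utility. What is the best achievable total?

1316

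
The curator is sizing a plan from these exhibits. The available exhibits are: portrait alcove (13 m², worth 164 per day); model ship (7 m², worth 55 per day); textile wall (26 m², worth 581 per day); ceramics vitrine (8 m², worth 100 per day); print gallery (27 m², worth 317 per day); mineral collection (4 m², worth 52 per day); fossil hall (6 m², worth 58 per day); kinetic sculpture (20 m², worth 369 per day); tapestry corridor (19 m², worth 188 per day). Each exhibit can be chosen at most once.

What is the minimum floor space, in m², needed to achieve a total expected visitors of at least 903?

46

Look for the lowest-floor combination reaching 903.
Taking textile wall + kinetic sculpture gives 950 (≥ 903) for 46 m².
No combination under 46 m² hits 903.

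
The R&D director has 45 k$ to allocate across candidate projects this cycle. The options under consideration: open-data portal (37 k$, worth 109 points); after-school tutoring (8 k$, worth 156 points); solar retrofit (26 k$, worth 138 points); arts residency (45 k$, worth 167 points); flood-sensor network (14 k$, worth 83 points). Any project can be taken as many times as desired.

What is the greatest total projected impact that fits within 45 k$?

By projected impact per k$: after-school tutoring 19.50, flood-sensor network 5.93, solar retrofit 5.31 lead.
Taking 5×after-school tutoring: 40 k$ used, 780 in projected impact.
The spare 5 k$ is too small for any remaining project, and no exchange beats 780.

780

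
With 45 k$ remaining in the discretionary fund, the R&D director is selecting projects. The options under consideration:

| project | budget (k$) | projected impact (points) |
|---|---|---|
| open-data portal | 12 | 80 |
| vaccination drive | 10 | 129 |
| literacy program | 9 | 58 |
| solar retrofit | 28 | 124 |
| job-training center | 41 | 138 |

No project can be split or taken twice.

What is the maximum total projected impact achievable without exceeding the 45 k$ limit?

Open-data portal + vaccination drive + literacy program uses 31 of the 45 k$ and totals 267.
Nothing else within 45 k$ beats 267.

267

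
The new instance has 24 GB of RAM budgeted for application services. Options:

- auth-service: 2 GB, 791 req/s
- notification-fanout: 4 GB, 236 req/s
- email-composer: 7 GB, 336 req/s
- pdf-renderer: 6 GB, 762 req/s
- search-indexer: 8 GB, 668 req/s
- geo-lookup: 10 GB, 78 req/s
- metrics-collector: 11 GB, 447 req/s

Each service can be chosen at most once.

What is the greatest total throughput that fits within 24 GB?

2557

Density check — auth-service 395.50, pdf-renderer 127.00, search-indexer 83.50, notification-fanout 59.00 are the best per GB.
Greedy by ratio would take auth-service + notification-fanout + pdf-renderer + search-indexer: 20 GB used, total 2457.
The 4 GB tied up in notification-fanout is better spent on email-composer — total rises to 2557 (23 GB).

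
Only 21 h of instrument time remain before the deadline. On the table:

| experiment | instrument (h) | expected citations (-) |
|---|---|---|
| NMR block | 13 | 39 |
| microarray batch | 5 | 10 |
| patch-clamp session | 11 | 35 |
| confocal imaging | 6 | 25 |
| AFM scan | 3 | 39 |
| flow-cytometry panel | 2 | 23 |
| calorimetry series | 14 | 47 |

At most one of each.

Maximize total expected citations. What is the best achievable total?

109

Greedy by ratio would take microarray batch + confocal imaging + AFM scan + flow-cytometry panel: 16 h used, total 97.
The 11 h tied up in microarray batch and confocal imaging is better spent on calorimetry series — total rises to 109 (19 h).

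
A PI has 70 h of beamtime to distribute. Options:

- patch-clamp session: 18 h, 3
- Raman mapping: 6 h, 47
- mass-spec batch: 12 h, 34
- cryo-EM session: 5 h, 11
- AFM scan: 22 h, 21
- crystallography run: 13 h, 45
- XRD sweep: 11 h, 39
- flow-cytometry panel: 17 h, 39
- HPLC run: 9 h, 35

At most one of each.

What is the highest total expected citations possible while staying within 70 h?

239

Ranking by ratio (expected citations/h): Raman mapping 7.83, HPLC run 3.89, XRD sweep 3.55, crystallography run 3.46.
The ratio ordering already packs tightly: Raman mapping + mass-spec batch + crystallography run + XRD sweep + flow-cytometry panel + HPLC run, 68 h, 239.
The spare 2 h is too small for any remaining experiment, and no exchange beats 239.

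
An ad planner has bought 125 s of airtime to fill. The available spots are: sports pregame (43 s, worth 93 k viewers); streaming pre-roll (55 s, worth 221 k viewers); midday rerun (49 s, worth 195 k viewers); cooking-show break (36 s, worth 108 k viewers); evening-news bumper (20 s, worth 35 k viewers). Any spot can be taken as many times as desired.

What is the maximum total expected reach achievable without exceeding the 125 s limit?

451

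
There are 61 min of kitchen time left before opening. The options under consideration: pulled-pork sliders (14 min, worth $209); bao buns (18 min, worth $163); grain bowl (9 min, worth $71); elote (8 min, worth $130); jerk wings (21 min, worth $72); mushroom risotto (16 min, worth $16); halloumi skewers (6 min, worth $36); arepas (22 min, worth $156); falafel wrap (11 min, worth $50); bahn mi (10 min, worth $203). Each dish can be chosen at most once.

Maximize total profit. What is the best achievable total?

776

Taking pulled-pork sliders + bao buns + grain bowl + elote + bahn mi: 59 min used, 776 in profit.
The closest alternative, pulled-pork sliders + bao buns + elote + falafel wrap + bahn mi, reaches only 755.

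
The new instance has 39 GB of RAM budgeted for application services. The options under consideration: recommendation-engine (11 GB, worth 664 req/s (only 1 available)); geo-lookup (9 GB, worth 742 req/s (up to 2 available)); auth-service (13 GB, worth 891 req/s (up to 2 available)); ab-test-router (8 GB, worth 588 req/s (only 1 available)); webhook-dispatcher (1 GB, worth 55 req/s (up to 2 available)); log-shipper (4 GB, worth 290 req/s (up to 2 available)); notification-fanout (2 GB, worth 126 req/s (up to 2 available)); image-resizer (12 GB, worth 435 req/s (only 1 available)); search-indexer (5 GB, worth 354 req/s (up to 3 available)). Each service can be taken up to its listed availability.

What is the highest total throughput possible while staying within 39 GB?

3006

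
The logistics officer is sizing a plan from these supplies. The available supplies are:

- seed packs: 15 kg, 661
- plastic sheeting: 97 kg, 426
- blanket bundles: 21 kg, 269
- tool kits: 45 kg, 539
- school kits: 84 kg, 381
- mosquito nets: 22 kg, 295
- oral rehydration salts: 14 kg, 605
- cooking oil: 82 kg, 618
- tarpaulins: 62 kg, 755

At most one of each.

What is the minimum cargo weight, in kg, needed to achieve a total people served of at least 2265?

Look for the lowest-cargo combination reaching 2265.
seed packs + blanket bundles + oral rehydration salts + tarpaulins: 2290 people served at 112 kg.
Below 112 kg the best achievable stays under 2265.

112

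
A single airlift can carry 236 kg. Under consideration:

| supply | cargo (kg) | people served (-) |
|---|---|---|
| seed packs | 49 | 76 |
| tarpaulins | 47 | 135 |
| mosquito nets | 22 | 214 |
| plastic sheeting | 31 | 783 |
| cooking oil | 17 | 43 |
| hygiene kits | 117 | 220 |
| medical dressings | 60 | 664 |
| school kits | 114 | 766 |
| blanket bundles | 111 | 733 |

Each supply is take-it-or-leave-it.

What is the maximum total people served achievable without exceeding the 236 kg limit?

Best packing: mosquito nets + plastic sheeting + medical dressings + school kits — 227 kg, 2427 total.
Every other selection either busts 236 kg or fails to beat 2427.

2427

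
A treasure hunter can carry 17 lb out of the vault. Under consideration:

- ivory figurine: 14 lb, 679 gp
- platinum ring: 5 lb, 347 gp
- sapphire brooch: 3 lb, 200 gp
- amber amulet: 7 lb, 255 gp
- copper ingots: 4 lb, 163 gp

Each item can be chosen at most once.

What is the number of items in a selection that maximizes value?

2

The maximum value within 17 lb is 879.
ivory figurine + sapphire brooch hits 879 at 17 lb.
All optima have 2 items.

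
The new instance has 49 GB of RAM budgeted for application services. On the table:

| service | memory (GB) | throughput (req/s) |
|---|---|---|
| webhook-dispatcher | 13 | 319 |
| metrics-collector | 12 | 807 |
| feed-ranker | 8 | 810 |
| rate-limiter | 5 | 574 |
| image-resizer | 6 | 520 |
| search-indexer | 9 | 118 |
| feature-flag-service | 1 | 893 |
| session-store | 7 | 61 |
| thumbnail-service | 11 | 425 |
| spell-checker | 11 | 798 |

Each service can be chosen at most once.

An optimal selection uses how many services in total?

The maximum throughput within 49 GB is 4402.
One optimal bundle: metrics-collector + feed-ranker + rate-limiter + image-resizer + feature-flag-service + spell-checker (43 GB).
All optima have 6 services.

6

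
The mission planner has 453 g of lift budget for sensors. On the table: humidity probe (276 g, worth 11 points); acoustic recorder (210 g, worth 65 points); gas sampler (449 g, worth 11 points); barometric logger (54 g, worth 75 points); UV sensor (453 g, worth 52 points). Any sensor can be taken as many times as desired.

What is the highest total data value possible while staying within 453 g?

600

Density check — barometric logger 1.39, acoustic recorder 0.31, UV sensor 0.11, humidity probe 0.04 are the best per g.
Best packing: 8×barometric logger — 432 g, 600 total.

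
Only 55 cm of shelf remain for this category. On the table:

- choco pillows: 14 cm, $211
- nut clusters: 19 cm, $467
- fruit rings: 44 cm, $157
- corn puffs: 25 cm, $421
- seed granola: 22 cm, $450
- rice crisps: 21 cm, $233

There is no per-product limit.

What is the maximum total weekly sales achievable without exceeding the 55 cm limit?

Density check — nut clusters 24.58, seed granola 20.45, corn puffs 16.84 are the best per cm.
The ratio ordering already packs tightly: choco pillows + 2×nut clusters, 52 cm, 1145.

1145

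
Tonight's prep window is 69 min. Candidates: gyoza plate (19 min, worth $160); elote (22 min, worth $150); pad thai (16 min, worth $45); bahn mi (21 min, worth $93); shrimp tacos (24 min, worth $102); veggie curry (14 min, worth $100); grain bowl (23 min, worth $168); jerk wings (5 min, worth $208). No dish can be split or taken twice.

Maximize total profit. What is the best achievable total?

Greedy by ratio would take gyoza plate + veggie curry + grain bowl + jerk wings: 61 min used, total 636.
Dropping veggie curry frees 14 min; slotting in elote (22 min) lifts the total to 686 at 69 min.
Next best is gyoza plate + veggie curry + grain bowl + jerk wings at 636 (61 min) — short by 50.

686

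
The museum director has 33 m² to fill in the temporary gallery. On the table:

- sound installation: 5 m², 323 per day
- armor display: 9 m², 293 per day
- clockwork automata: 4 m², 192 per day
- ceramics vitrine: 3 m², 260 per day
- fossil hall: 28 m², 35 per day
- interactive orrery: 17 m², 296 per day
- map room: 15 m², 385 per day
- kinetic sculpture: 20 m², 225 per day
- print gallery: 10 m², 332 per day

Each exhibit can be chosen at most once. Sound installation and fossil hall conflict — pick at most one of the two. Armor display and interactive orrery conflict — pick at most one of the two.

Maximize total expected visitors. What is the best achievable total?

1400

The ratio ordering already packs tightly: sound installation + armor display + clockwork automata + ceramics vitrine + print gallery, 31 m², 1400.
The spare 2 m² is too small for any remaining exhibit, and no feasible exchange beats 1400.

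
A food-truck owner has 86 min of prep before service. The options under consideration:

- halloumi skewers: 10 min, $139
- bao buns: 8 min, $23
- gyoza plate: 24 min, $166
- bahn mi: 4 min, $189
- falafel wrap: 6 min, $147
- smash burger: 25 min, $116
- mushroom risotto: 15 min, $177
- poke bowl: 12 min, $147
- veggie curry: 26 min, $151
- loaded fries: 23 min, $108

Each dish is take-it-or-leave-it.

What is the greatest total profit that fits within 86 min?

988

Taking halloumi skewers + bao buns + gyoza plate + bahn mi + falafel wrap + mushroom risotto + poke bowl: 79 min used, 988 in profit.
The closest alternative, halloumi skewers + bao buns + bahn mi + falafel wrap + mushroom risotto + poke bowl + veggie curry, reaches only 973.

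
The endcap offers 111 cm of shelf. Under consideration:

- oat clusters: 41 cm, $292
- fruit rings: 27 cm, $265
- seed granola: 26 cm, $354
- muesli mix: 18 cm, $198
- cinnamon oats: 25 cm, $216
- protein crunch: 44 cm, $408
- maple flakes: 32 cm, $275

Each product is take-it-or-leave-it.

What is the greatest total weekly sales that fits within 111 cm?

1110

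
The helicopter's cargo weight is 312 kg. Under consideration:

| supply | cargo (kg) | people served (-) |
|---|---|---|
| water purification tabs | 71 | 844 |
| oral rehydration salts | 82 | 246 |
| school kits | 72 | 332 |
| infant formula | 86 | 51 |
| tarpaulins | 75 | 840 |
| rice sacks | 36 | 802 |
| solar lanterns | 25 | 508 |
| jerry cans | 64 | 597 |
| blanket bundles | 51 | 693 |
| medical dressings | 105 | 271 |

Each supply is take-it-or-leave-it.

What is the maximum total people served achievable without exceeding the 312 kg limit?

By people served per kg: rice sacks 22.28, solar lanterns 20.32, blanket bundles 13.59 lead.
Greedy by ratio would take water purification tabs + tarpaulins + rice sacks + solar lanterns + blanket bundles: 258 kg used, total 3687.
Dropping solar lanterns frees 25 kg; slotting in jerry cans (64 kg) lifts the total to 3776 at 297 kg.
Next best is water purification tabs + tarpaulins + rice sacks + solar lanterns + blanket bundles at 3687 (258 kg) — short by 89.

3776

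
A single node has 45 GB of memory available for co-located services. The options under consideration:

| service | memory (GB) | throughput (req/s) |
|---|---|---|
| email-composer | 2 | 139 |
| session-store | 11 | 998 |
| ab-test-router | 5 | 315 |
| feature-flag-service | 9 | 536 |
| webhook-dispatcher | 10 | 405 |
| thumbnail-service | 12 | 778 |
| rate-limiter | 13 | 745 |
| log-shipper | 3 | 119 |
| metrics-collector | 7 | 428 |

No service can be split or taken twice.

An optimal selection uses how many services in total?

Optimal total is 3088.
One optimal bundle: email-composer + session-store + thumbnail-service + rate-limiter + metrics-collector (45 GB).
Every optimal selection uses 5 services.

5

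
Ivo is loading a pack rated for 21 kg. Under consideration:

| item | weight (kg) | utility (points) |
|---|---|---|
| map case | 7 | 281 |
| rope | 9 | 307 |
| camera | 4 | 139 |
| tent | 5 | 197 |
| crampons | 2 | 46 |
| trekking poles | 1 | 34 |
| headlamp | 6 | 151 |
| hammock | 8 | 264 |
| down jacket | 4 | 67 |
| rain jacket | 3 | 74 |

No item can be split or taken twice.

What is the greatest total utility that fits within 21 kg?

By utility per kg: map case 40.14, tent 39.40, camera 34.75 lead.
Filling by ratio: map case + camera + tent + trekking poles + rain jacket for 725, with 1 kg left unused.
Replace camera and trekking poles and rain jacket with rope: the trade gains 60 net, giving 785 at 21 kg.
The closest alternative, map case + tent + trekking poles + hammock, reaches only 776.

785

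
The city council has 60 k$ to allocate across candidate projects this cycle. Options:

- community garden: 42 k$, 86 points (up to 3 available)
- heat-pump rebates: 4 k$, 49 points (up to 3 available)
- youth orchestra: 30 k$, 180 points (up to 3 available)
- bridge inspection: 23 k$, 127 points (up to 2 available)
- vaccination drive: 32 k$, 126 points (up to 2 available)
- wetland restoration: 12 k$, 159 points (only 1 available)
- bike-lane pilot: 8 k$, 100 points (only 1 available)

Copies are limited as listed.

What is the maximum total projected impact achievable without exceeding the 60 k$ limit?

537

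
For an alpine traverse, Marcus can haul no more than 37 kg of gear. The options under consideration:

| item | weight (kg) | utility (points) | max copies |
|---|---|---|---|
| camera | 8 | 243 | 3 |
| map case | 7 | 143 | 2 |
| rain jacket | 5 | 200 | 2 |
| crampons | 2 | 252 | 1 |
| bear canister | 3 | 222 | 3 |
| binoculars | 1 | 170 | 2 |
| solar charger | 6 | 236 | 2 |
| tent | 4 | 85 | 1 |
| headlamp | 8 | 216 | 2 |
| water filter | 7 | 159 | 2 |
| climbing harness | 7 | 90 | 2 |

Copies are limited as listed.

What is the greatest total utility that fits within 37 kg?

Density check — binoculars 170.00, crampons 126.00, bear canister 74.00 are the best per kg.
Greedy by ratio would take 2×rain jacket + crampons + 3×bear canister + 2×binoculars + 2×solar charger: 35 kg used, total 2130.
The 6 kg tied up in solar charger is better spent on camera — total rises to 2137 (37 kg).
That's the maximum — no swap from here does better than 2137.

2137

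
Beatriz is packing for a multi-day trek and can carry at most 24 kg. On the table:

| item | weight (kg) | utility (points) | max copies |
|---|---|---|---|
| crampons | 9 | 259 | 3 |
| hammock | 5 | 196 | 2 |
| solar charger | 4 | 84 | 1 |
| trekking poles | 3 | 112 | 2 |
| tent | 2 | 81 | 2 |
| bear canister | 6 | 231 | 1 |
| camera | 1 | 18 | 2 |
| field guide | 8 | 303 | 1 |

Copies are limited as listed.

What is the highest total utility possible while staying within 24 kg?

928

Taking the top-ratio items first gives 2×hammock + trekking poles + 2×tent + bear canister + camera for 915 (24 kg).
Replace tent and camera with trekking poles: the trade gains 13 net, giving 928 at 24 kg.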